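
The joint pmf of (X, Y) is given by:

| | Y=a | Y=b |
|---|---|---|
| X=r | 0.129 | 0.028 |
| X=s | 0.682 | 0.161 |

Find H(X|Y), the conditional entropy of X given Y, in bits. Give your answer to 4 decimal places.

0.6270 bits

Chain rule: H(X|Y) = H(X,Y) − H(Y).
Marginals: p(X) = (0.1570, 0.8430), p(Y) = (0.8110, 0.1890).
H(X,Y) = 1.3264 bits; H(Y) = 0.6994 bits.
H(X|Y) = 1.3264 − 0.6994 = 0.6270 bits.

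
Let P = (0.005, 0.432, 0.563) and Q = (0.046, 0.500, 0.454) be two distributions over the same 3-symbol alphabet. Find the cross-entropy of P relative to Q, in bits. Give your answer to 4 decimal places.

H(P,Q) = −Σ p·log₂ q.
  −0.005·log₂(0.046) = 0.02221
  −0.432·log₂(0.500) = 0.43200
  −0.563·log₂(0.454) = 0.64139
H(P,Q) = 1.0956 bits.

1.0956 bits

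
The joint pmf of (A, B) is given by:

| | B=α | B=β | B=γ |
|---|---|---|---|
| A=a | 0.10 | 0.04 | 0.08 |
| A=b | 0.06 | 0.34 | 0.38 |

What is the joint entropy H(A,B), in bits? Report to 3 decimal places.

2.113 bits

H(A,B) = −Σ p(x,y)·log₂ p(x,y) over all 6 cells.
  cell (a,α): −0.10·log₂0.10 = 0.3322
  cell (a,β): −0.04·log₂0.04 = 0.1858
  cell (a,γ): −0.08·log₂0.08 = 0.2915
  cell (b,α): −0.06·log₂0.06 = 0.2435
  cell (b,β): −0.34·log₂0.34 = 0.5292
  cell (b,γ): −0.38·log₂0.38 = 0.5305
Sum = 2.113 bits.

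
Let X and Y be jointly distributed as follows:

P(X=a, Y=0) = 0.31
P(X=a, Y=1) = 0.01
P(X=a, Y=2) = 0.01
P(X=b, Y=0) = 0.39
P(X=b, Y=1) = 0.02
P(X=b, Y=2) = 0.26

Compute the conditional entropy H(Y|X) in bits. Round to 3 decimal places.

Marginals: p(X) = (0.3300, 0.6700), p(Y) = (0.7000, 0.0300, 0.2700).
H(Y|X) = Σ p(X) · H(Y|X=·).
  X=a: p=0.3300, H(Y|X=a) = 0.3905
  X=b: p=0.6700, H(Y|X=b) = 1.1356
Weighted sum = 0.890 bits.

0.890 bits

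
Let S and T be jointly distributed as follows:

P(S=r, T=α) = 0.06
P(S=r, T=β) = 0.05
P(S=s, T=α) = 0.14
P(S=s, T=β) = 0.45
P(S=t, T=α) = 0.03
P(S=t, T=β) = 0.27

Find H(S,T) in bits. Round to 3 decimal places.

H(S,T) = −Σ p(x,y)·log₂ p(x,y) over all 6 cells.
  cell (r,α): −0.06·log₂0.06 = 0.2435
  cell (r,β): −0.05·log₂0.05 = 0.2161
  cell (s,α): −0.14·log₂0.14 = 0.3971
  cell (s,β): −0.45·log₂0.45 = 0.5184
  cell (t,α): −0.03·log₂0.03 = 0.1518
  cell (t,β): −0.27·log₂0.27 = 0.5100
Sum = 2.037 bits.

2.037 bits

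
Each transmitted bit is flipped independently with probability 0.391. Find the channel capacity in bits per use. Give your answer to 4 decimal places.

0.0346 bits

Binary symmetric channel: C = 1 − h₂(ε) where h₂ is the binary entropy function.
h₂(0.391) = −0.391·log₂0.391 − 0.609·log₂0.609 = 0.9654.
C = 1 − 0.9654 = 0.0346 bits per channel use.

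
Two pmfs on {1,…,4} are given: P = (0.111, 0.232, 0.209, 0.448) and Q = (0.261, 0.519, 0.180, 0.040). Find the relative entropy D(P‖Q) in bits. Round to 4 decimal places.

D(P‖Q) = Σ p·log₂(p/q).
  0.111·log₂(0.111/0.261) = -0.13692
  0.232·log₂(0.232/0.519) = -0.26949
  0.209·log₂(0.209/0.180) = 0.04504
  0.448·log₂(0.448/0.040) = 1.56147
D(P‖Q) = 1.2001 bits.

1.2001 bits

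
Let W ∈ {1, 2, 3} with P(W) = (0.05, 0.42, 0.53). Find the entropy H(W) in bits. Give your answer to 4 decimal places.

1.2272 bits

H(W) = −Σ p·log₂ p.
  −(0.05)·log₂(0.05) = 0.21610
  −(0.42)·log₂(0.42) = 0.52565
  −(0.53)·log₂(0.53) = 0.48545
Sum: 0.21610 + 0.52565 + 0.48545 = 1.2272 bits.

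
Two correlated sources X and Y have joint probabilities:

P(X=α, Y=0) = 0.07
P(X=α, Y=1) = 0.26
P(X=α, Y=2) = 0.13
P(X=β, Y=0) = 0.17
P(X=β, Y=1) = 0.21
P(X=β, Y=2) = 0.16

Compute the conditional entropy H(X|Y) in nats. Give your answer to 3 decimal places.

Marginals: p(X) = (0.4600, 0.5400), p(Y) = (0.2400, 0.4700, 0.2900).
H(X|Y) = Σ p(Y) · H(X|Y=·).
  Y=0: p=0.2400, H(X|Y=0) = 0.6036
  Y=1: p=0.4700, H(X|Y=1) = 0.6875
  Y=2: p=0.2900, H(X|Y=2) = 0.6878
Weighted sum = 0.667 nats.

0.667 nats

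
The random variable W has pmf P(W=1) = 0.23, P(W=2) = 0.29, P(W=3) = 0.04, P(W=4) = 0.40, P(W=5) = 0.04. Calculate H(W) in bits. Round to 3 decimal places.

H(W) = −Σ p·log₂ p.
  −(0.23)·log₂(0.23) = 0.4877
  −(0.29)·log₂(0.29) = 0.5179
  −(0.04)·log₂(0.04) = 0.1858
  −(0.40)·log₂(0.40) = 0.5288
  −(0.04)·log₂(0.04) = 0.1858
Sum: 0.4877 + 0.5179 + 0.1858 + 0.5288 + 0.1858 = 1.906 bits.

1.906 bits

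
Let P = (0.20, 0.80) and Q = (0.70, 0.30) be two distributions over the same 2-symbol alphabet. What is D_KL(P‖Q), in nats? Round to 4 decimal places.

0.5341 nats

D(P‖Q) = Σ p·ln(p/q).
  0.20·ln(0.20/0.70) = -0.25055
  0.80·ln(0.80/0.30) = 0.78466
D(P‖Q) = 0.5341 nats.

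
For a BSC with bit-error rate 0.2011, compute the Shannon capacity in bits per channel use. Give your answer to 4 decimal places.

0.2759 bits

Binary symmetric channel: C = 1 − h₂(ε) where h₂ is the binary entropy function.
h₂(0.2011) = −0.2011·log₂0.2011 − 0.7989·log₂0.7989 = 0.7241.
C = 1 − 0.7241 = 0.2759 bits per channel use.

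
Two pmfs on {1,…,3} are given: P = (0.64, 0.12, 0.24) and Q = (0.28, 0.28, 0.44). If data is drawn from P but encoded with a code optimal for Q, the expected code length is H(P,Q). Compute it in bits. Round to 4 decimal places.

1.6800 bits

H(P,Q) = −Σ p·log₂ q.
  −0.64·log₂(0.28) = 1.17536
  −0.12·log₂(0.28) = 0.22038
  −0.24·log₂(0.44) = 0.28426
H(P,Q) = 1.6800 bits.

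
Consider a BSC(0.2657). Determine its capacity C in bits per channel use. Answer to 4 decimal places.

Binary symmetric channel: C = 1 − h₂(ε) where h₂ is the binary entropy function.
h₂(0.2657) = −0.2657·log₂0.2657 − 0.7343·log₂0.7343 = 0.8352.
C = 1 − 0.8352 = 0.1648 bits per channel use.

0.1648 bits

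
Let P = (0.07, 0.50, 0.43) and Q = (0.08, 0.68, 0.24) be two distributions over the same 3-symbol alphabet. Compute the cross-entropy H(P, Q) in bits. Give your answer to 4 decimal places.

1.4186 bits

H(P,Q) = −Σ p·log₂ q.
  −0.07·log₂(0.08) = 0.25507
  −0.50·log₂(0.68) = 0.27820
  −0.43·log₂(0.24) = 0.88532
H(P,Q) = 1.4186 bits.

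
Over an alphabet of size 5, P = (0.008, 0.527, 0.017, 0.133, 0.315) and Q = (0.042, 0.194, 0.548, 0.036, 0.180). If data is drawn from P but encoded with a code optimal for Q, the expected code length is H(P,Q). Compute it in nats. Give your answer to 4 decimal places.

1.8821 nats

H(P,Q) = −Σ p·ln q.
  −0.008·ln(0.042) = 0.02536
  −0.527·ln(0.194) = 0.86423
  −0.017·ln(0.548) = 0.01023
  −0.133·ln(0.036) = 0.44212
  −0.315·ln(0.180) = 0.54016
H(P,Q) = 1.8821 nats.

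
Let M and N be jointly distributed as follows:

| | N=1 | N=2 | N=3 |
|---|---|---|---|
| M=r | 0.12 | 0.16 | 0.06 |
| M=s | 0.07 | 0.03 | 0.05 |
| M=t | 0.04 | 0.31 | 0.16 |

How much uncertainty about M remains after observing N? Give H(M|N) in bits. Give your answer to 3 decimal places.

1.305 bits

Chain rule: H(M|N) = H(M,N) − H(N).
Marginals: p(M) = (0.3400, 0.1500, 0.5100), p(N) = (0.2300, 0.5000, 0.2700).
H(M,N) = 2.8026 bits; H(N) = 1.4977 bits.
H(M|N) = 2.8026 − 1.4977 = 1.305 bits.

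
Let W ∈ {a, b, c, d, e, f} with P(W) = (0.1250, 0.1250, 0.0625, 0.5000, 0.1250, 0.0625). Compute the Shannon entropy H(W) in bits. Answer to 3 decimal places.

H(W) = −Σ p·log₂ p.
  −(0.1250)·log₂(0.1250) = 0.3750
  −(0.1250)·log₂(0.1250) = 0.3750
  −(0.0625)·log₂(0.0625) = 0.2500
  −(0.5000)·log₂(0.5000) = 0.5000
  −(0.1250)·log₂(0.1250) = 0.3750
  −(0.0625)·log₂(0.0625) = 0.2500
Sum: 0.3750 + 0.3750 + 0.2500 + 0.5000 + 0.3750 + 0.2500 = 2.125 bits.

2.125 bits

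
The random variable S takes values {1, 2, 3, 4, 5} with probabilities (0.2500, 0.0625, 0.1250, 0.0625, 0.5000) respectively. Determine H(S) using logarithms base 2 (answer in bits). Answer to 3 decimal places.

H(S) = −Σ p·log₂ p.
  −(0.2500)·log₂(0.2500) = 0.5000
  −(0.0625)·log₂(0.0625) = 0.2500
  −(0.1250)·log₂(0.1250) = 0.3750
  −(0.0625)·log₂(0.0625) = 0.2500
  −(0.5000)·log₂(0.5000) = 0.5000
Sum: 0.5000 + 0.2500 + 0.3750 + 0.2500 + 0.5000 = 1.875 bits.

1.875 bits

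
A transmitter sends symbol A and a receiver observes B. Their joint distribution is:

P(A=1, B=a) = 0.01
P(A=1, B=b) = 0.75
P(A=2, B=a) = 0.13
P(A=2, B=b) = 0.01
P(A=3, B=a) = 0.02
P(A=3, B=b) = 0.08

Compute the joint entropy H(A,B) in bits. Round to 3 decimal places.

1.231 bits

H(A,B) = −Σ p(x,y)·log₂ p(x,y) over all 6 cells.
  cell (1,a): −0.01·log₂0.01 = 0.0664
  cell (1,b): −0.75·log₂0.75 = 0.3113
  cell (2,a): −0.13·log₂0.13 = 0.3826
  cell (2,b): −0.01·log₂0.01 = 0.0664
  cell (3,a): −0.02·log₂0.02 = 0.1129
  cell (3,b): −0.08·log₂0.08 = 0.2915
Sum = 1.231 bits.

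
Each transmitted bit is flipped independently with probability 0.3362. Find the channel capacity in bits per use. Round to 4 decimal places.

0.0789 bits

Binary symmetric channel: C = 1 − h₂(ε) where h₂ is the binary entropy function.
h₂(0.3362) = −0.3362·log₂0.3362 − 0.6638·log₂0.6638 = 0.9211.
C = 1 − 0.9211 = 0.0789 bits per channel use.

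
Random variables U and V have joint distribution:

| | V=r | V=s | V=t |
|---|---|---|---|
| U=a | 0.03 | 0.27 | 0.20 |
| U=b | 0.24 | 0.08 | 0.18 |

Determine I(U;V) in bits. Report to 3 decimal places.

Marginals: p(U) = (0.5000, 0.5000), p(V) = (0.2700, 0.3500, 0.3800).
I(U;V) = Σ p(x,y)·log₂[p(x,y)/(p(x)p(y))].
  (a,r): 0.03·log₂(0.2222) = -0.0651
  (a,s): 0.27·log₂(1.5429) = 0.1689
  (a,t): 0.20·log₂(1.0526) = 0.0148
  (b,r): 0.24·log₂(1.7778) = 0.1992
  (b,s): 0.08·log₂(0.4571) = -0.0903
  (b,t): 0.18·log₂(0.9474) = -0.0140
Sum = 0.213 bits.

0.213 bits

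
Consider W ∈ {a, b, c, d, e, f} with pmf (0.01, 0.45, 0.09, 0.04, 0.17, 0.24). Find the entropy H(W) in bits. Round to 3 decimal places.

2.012 bits

H(W) = −Σ p·log₂ p.
  −(0.01)·log₂(0.01) = 0.0664
  −(0.45)·log₂(0.45) = 0.5184
  −(0.09)·log₂(0.09) = 0.3127
  −(0.04)·log₂(0.04) = 0.1858
  −(0.17)·log₂(0.17) = 0.4346
  −(0.24)·log₂(0.24) = 0.4941
Sum: 0.0664 + 0.5184 + 0.3127 + 0.1858 + 0.4346 + 0.4941 = 2.012 bits.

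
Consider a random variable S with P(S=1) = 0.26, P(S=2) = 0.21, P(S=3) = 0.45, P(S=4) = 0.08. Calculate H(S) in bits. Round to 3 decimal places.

H(S) = −Σ p·log₂ p.
  −(0.26)·log₂(0.26) = 0.5053
  −(0.21)·log₂(0.21) = 0.4728
  −(0.45)·log₂(0.45) = 0.5184
  −(0.08)·log₂(0.08) = 0.2915
Sum: 0.5053 + 0.4728 + 0.5184 + 0.2915 = 1.788 bits.

1.788 bits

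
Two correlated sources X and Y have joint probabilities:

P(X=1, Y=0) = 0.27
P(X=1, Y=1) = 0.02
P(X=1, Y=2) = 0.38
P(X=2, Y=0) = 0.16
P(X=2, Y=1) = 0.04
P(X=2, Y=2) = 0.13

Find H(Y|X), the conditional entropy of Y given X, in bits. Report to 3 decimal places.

Chain rule: H(Y|X) = H(X,Y) − H(X).
Marginals: p(X) = (0.6700, 0.3300), p(Y) = (0.4300, 0.0600, 0.5100).
H(X,Y) = 2.1448 bits; H(X) = 0.9149 bits.
H(Y|X) = 2.1448 − 0.9149 = 1.230 bits.

1.230 bits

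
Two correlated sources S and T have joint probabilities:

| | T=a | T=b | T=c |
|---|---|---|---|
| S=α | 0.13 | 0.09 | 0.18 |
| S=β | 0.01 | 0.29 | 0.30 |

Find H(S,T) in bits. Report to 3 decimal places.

2.246 bits

H(S,T) = −Σ p(x,y)·log₂ p(x,y) over all 6 cells.
  cell (α,a): −0.13·log₂0.13 = 0.3826
  cell (α,b): −0.09·log₂0.09 = 0.3127
  cell (α,c): −0.18·log₂0.18 = 0.4453
  cell (β,a): −0.01·log₂0.01 = 0.0664
  cell (β,b): −0.29·log₂0.29 = 0.5179
  cell (β,c): −0.30·log₂0.30 = 0.5211
Sum = 2.246 bits.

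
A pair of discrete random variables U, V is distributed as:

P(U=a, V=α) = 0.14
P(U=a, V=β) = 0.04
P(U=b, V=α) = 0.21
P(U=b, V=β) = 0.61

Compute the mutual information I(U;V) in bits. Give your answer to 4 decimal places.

0.1235 bits

Marginals: p(U) = (0.1800, 0.8200), p(V) = (0.3500, 0.6500).
I(U;V) = H(U) + H(V) − H(U,V).
H(U) = 0.6801, H(V) = 0.9341, H(U,V) = 1.4907.
I(U;V) = 0.6801 + 0.9341 − 1.4907 = 0.1235 bits.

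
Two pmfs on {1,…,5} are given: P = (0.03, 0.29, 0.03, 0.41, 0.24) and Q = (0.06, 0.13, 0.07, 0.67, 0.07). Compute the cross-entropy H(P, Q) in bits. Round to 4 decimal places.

H(P,Q) = −Σ p·log₂ q.
  −0.03·log₂(0.06) = 0.12177
  −0.29·log₂(0.13) = 0.85359
  −0.03·log₂(0.07) = 0.11510
  −0.41·log₂(0.67) = 0.23688
  −0.24·log₂(0.07) = 0.92076
H(P,Q) = 2.2481 bits.

2.2481 bits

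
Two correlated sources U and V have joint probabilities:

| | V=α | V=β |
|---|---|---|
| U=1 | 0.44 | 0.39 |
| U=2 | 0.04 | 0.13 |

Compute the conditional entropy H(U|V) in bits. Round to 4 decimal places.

Marginals: p(U) = (0.8300, 0.1700), p(V) = (0.4800, 0.5200).
H(U|V) = Σ p(V) · H(U|V=·).
  V=α: p=0.4800, H(U|V=α) = 0.4138
  V=β: p=0.5200, H(U|V=β) = 0.8113
Weighted sum = 0.6205 bits.

0.6205 bits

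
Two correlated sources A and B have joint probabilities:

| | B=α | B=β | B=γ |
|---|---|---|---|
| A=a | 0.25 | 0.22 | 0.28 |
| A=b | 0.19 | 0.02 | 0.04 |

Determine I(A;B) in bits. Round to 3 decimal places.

0.104 bits

Marginals: p(A) = (0.7500, 0.2500), p(B) = (0.4400, 0.2400, 0.3200).
I(A;B) = Σ p(x,y)·log₂[p(x,y)/(p(x)p(y))].
  (a,α): 0.25·log₂(0.7576) = -0.1001
  (a,β): 0.22·log₂(1.2222) = 0.0637
  (a,γ): 0.28·log₂(1.1667) = 0.0623
  (b,α): 0.19·log₂(1.7273) = 0.1498
  (b,β): 0.02·log₂(0.3333) = -0.0317
  (b,γ): 0.04·log₂(0.5000) = -0.0400
Sum = 0.104 bits.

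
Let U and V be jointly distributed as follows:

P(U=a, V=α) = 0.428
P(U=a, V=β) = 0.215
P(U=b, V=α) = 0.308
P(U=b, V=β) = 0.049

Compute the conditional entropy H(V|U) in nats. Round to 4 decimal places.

0.5525 nats

Chain rule: H(V|U) = H(U,V) − H(U).
Marginals: p(U) = (0.6430, 0.3570), p(V) = (0.7360, 0.2640).
H(U,V) = 1.2042 nats; H(U) = 0.6517 nats.
H(V|U) = 1.2042 − 0.6517 = 0.5525 nats.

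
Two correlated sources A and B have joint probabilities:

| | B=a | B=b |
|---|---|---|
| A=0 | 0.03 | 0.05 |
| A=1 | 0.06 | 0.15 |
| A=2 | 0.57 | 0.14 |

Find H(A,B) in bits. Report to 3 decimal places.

H(A,B) = −Σ p(x,y)·log₂ p(x,y) over all 6 cells.
  cell (0,a): −0.03·log₂0.03 = 0.1518
  cell (0,b): −0.05·log₂0.05 = 0.2161
  cell (1,a): −0.06·log₂0.06 = 0.2435
  cell (1,b): −0.15·log₂0.15 = 0.4105
  cell (2,a): −0.57·log₂0.57 = 0.4623
  cell (2,b): −0.14·log₂0.14 = 0.3971
Sum = 1.881 bits.

1.881 bits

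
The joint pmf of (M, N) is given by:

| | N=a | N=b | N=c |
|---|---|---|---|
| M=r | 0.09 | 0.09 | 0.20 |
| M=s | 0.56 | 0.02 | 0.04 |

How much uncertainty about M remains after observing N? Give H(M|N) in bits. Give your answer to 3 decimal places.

Chain rule: H(M|N) = H(M,N) − H(N).
Marginals: p(M) = (0.3800, 0.6200), p(N) = (0.6500, 0.1100, 0.2400).
H(M,N) = 1.8568 bits; H(N) = 1.2484 bits.
H(M|N) = 1.8568 − 1.2484 = 0.608 bits.

0.608 bits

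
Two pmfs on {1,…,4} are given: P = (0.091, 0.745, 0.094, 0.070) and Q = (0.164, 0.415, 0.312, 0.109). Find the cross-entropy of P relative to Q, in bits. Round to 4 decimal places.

1.5644 bits

H(P,Q) = −Σ p·log₂ q.
  −0.091·log₂(0.164) = 0.23735
  −0.745·log₂(0.415) = 0.94527
  −0.094·log₂(0.312) = 0.15796
  −0.070·log₂(0.109) = 0.22383
H(P,Q) = 1.5644 bits.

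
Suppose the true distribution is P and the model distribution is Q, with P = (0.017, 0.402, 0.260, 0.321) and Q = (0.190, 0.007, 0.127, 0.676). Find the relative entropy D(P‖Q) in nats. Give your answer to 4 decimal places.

1.5345 nats

D(P‖Q) = Σ p·ln(p/q).
  0.017·ln(0.017/0.190) = -0.04103
  0.402·ln(0.402/0.007) = 1.62832
  0.260·ln(0.260/0.127) = 0.18629
  0.321·ln(0.321/0.676) = -0.23907
D(P‖Q) = 1.5345 nats.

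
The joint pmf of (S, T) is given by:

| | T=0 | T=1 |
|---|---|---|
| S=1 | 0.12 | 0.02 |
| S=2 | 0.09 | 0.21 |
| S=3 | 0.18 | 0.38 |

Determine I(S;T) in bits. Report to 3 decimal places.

0.110 bits

Marginals: p(S) = (0.1400, 0.3000, 0.5600), p(T) = (0.3900, 0.6100).
I(S;T) = Σ p(x,y)·log₂[p(x,y)/(p(x)p(y))].
  (1,0): 0.12·log₂(2.1978) = 0.1363
  (1,1): 0.02·log₂(0.2342) = -0.0419
  (2,0): 0.09·log₂(0.7692) = -0.0341
  (2,1): 0.21·log₂(1.1475) = 0.0417
  (3,0): 0.18·log₂(0.8242) = -0.0502
  (3,1): 0.38·log₂(1.1124) = 0.0584
Sum = 0.110 bits.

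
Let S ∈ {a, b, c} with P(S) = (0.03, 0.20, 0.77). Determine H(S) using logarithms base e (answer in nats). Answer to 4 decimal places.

H(S) = −Σ p·ln p.
  −(0.03)·ln(0.03) = 0.10520
  −(0.20)·ln(0.20) = 0.32189
  −(0.77)·ln(0.77) = 0.20125
Sum: 0.10520 + 0.32189 + 0.20125 = 0.6283 nats.

0.6283 nats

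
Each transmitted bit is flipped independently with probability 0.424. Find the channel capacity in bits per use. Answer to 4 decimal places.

0.0167 bits

Binary symmetric channel: C = 1 − h₂(ε) where h₂ is the binary entropy function.
h₂(0.424) = −0.424·log₂0.424 − 0.576·log₂0.576 = 0.9833.
C = 1 − 0.9833 = 0.0167 bits per channel use.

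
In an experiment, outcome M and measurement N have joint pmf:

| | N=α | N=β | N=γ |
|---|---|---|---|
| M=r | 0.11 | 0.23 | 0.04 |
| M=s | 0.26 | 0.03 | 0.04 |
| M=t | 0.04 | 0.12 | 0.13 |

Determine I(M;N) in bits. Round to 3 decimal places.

Marginals: p(M) = (0.3800, 0.3300, 0.2900), p(N) = (0.4100, 0.3800, 0.2100).
I(M;N) = Σ p(x,y)·log₂[p(x,y)/(p(x)p(y))].
  (r,α): 0.11·log₂(0.7060) = -0.0552
  (r,β): 0.23·log₂(1.5928) = 0.1545
  (r,γ): 0.04·log₂(0.5013) = -0.0399
  (s,α): 0.26·log₂(1.9217) = 0.2450
  (s,β): 0.03·log₂(0.2392) = -0.0619
  (s,γ): 0.04·log₂(0.5772) = -0.0317
  (t,α): 0.04·log₂(0.3364) = -0.0629
  (t,β): 0.12·log₂(1.0889) = 0.0147
  (t,γ): 0.13·log₂(2.1346) = 0.1422
Sum = 0.305 bits.

0.305 bits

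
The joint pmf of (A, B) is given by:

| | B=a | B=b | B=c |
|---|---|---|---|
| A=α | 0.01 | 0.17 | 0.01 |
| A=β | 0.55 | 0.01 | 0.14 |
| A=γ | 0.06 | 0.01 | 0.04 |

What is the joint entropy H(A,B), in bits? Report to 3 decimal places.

H(A,B) = −Σ p(x,y)·log₂ p(x,y) over all 9 cells.
  cell (α,a): −0.01·log₂0.01 = 0.0664
  cell (α,b): −0.17·log₂0.17 = 0.4346
  cell (α,c): −0.01·log₂0.01 = 0.0664
  cell (β,a): −0.55·log₂0.55 = 0.4744
  cell (β,b): −0.01·log₂0.01 = 0.0664
  cell (β,c): −0.14·log₂0.14 = 0.3971
  cell (γ,a): −0.06·log₂0.06 = 0.2435
  cell (γ,b): −0.01·log₂0.01 = 0.0664
  cell (γ,c): −0.04·log₂0.04 = 0.1858
Sum = 2.001 bits.

2.001 bits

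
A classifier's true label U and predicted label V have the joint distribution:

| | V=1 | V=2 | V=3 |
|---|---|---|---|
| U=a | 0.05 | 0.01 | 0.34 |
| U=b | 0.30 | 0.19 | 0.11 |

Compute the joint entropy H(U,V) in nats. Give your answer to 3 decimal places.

1.482 nats

H(U,V) = −Σ p(x,y)·ln p(x,y) over all 6 cells.
  cell (a,1): −0.05·ln0.05 = 0.1498
  cell (a,2): −0.01·ln0.01 = 0.0461
  cell (a,3): −0.34·ln0.34 = 0.3668
  cell (b,1): −0.30·ln0.30 = 0.3612
  cell (b,2): −0.19·ln0.19 = 0.3155
  cell (b,3): −0.11·ln0.11 = 0.2428
Sum = 1.482 nats.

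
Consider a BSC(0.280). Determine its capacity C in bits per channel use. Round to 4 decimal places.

Binary symmetric channel: C = 1 − h₂(ε) where h₂ is the binary entropy function.
h₂(0.280) = −0.280·log₂0.280 − 0.720·log₂0.720 = 0.8555.
C = 1 − 0.8555 = 0.1445 bits per channel use.

0.1445 bits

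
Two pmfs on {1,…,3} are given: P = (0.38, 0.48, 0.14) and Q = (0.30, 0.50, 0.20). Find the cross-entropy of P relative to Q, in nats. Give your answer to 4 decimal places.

1.0155 nats

H(P,Q) = −Σ p·ln q.
  −0.38·ln(0.30) = 0.45751
  −0.48·ln(0.50) = 0.33271
  −0.14·ln(0.20) = 0.22532
H(P,Q) = 1.0155 nats.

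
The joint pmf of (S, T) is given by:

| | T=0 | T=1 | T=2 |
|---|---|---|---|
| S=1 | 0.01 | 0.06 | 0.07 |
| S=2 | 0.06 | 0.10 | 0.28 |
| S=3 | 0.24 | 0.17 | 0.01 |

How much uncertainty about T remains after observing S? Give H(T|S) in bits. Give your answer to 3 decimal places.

Marginals: p(S) = (0.1400, 0.4400, 0.4200), p(T) = (0.3100, 0.3300, 0.3600).
H(T|S) = Σ p(S) · H(T|S=·).
  S=1: p=0.1400, H(T|S=1) = 1.2958
  S=2: p=0.4400, H(T|S=2) = 1.2927
  S=3: p=0.4200, H(T|S=3) = 1.1179
Weighted sum = 1.220 bits.

1.220 bits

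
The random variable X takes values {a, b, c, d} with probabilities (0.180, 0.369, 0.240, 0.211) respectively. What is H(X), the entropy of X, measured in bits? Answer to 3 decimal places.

1.944 bits

H(X) = −Σ p·log₂ p.
  −(0.180)·log₂(0.180) = 0.4453
  −(0.369)·log₂(0.369) = 0.5307
  −(0.240)·log₂(0.240) = 0.4941
  −(0.211)·log₂(0.211) = 0.4736
Sum: 0.4453 + 0.5307 + 0.4941 + 0.4736 = 1.944 bits.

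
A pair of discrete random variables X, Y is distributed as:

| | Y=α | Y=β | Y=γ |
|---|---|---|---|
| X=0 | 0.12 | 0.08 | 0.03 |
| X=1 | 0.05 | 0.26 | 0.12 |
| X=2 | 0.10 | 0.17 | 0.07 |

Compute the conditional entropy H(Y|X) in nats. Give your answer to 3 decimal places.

0.966 nats

Marginals: p(X) = (0.2300, 0.4300, 0.3400), p(Y) = (0.2700, 0.5100, 0.2200).
H(Y|X) = Σ p(X) · H(Y|X=·).
  X=0: p=0.2300, H(Y|X=0) = 0.9724
  X=1: p=0.4300, H(Y|X=1) = 0.9106
  X=2: p=0.3400, H(Y|X=2) = 1.0319
Weighted sum = 0.966 nats.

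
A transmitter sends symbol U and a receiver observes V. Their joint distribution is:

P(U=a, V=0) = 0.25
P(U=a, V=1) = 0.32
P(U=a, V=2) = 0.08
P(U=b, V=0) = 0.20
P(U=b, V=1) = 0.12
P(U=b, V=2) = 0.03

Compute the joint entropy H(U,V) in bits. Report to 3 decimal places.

2.301 bits

H(U,V) = −Σ p(x,y)·log₂ p(x,y) over all 6 cells.
  cell (a,0): −0.25·log₂0.25 = 0.5000
  cell (a,1): −0.32·log₂0.32 = 0.5260
  cell (a,2): −0.08·log₂0.08 = 0.2915
  cell (b,0): −0.20·log₂0.20 = 0.4644
  cell (b,1): −0.12·log₂0.12 = 0.3671
  cell (b,2): −0.03·log₂0.03 = 0.1518
Sum = 2.301 bits.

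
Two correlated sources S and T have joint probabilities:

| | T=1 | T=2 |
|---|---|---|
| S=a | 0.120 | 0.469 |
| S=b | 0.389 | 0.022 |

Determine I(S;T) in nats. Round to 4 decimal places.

0.3094 nats

Marginals: p(S) = (0.5890, 0.4110), p(T) = (0.5090, 0.4910).
I(S;T) = H(S) + H(T) − H(S,T).
H(S) = 0.6772, H(T) = 0.6930, H(S,T) = 1.0608.
I(S;T) = 0.6772 + 0.6930 − 1.0608 = 0.3094 nats.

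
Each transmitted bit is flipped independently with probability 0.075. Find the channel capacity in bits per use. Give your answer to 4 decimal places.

Binary symmetric channel: C = 1 − h₂(ε) where h₂ is the binary entropy function.
h₂(0.075) = −0.075·log₂0.075 − 0.925·log₂0.925 = 0.3843.
C = 1 − 0.3843 = 0.6157 bits per channel use.

0.6157 bits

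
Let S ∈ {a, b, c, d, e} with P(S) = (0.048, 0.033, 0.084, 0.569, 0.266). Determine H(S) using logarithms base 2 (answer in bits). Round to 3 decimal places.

1.644 bits

H(S) = −Σ p·log₂ p.
  −(0.048)·log₂(0.048) = 0.2103
  −(0.033)·log₂(0.033) = 0.1624
  −(0.084)·log₂(0.084) = 0.3002
  −(0.569)·log₂(0.569) = 0.4629
  −(0.266)·log₂(0.266) = 0.5082
Sum: 0.2103 + 0.1624 + 0.3002 + 0.4629 + 0.5082 = 1.644 bits.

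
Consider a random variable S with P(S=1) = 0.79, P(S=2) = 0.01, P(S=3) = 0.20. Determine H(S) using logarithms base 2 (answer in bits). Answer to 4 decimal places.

H(S) = −Σ p·log₂ p.
  −(0.79)·log₂(0.79) = 0.26866
  −(0.01)·log₂(0.01) = 0.06644
  −(0.20)·log₂(0.20) = 0.46439
Sum: 0.26866 + 0.06644 + 0.46439 = 0.7995 bits.

0.7995 bits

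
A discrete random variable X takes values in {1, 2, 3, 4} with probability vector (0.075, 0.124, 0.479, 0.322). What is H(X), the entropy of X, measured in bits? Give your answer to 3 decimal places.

H(X) = −Σ p·log₂ p.
  −(0.075)·log₂(0.075) = 0.2803
  −(0.124)·log₂(0.124) = 0.3734
  −(0.479)·log₂(0.479) = 0.5087
  −(0.322)·log₂(0.322) = 0.5264
Sum: 0.2803 + 0.3734 + 0.5087 + 0.5264 = 1.689 bits.

1.689 bits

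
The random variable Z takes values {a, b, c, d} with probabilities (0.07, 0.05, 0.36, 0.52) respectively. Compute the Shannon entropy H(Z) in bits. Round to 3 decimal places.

1.506 bits

H(Z) = −Σ p·log₂ p.
  −(0.07)·log₂(0.07) = 0.2686
  −(0.05)·log₂(0.05) = 0.2161
  −(0.36)·log₂(0.36) = 0.5306
  −(0.52)·log₂(0.52) = 0.4906
Sum: 0.2686 + 0.2161 + 0.5306 + 0.4906 = 1.506 bits.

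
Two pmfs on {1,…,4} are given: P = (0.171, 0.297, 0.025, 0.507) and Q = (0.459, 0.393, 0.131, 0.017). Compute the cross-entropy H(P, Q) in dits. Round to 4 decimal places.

1.0975 dits

H(P,Q) = −Σ p·log₁₀ q.
  −0.171·log₁₀(0.459) = 0.05783
  −0.297·log₁₀(0.393) = 0.12047
  −0.025·log₁₀(0.131) = 0.02207
  −0.507·log₁₀(0.017) = 0.89716
H(P,Q) = 1.0975 dits.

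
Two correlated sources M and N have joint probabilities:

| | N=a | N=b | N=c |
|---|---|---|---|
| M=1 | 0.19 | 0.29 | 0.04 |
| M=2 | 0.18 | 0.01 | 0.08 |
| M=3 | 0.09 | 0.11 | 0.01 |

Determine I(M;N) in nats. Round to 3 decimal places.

0.144 nats

Marginals: p(M) = (0.5200, 0.2700, 0.2100), p(N) = (0.4600, 0.4100, 0.1300).
I(M;N) = H(M) + H(N) − H(M,N).
H(M) = 1.0213, H(N) = 0.9880, H(M,N) = 1.8656.
I(M;N) = 1.0213 + 0.9880 − 1.8656 = 0.144 nats.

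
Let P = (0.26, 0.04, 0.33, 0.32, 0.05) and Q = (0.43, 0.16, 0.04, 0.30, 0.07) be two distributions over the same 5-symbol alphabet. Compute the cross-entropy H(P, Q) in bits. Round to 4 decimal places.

2.7025 bits

H(P,Q) = −Σ p·log₂ q.
  −0.26·log₂(0.43) = 0.31657
  −0.04·log₂(0.16) = 0.10575
  −0.33·log₂(0.04) = 1.53247
  −0.32·log₂(0.30) = 0.55583
  −0.05·log₂(0.07) = 0.19183
H(P,Q) = 2.7025 bits.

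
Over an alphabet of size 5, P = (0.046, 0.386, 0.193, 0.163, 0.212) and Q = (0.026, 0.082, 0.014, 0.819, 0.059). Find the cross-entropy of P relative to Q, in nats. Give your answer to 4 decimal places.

2.5897 nats

H(P,Q) = −Σ p·ln q.
  −0.046·ln(0.026) = 0.16788
  −0.386·ln(0.082) = 0.96540
  −0.193·ln(0.014) = 0.82386
  −0.163·ln(0.819) = 0.03255
  −0.212·ln(0.059) = 0.60001
H(P,Q) = 2.5897 nats.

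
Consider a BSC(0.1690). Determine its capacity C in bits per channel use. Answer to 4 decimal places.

0.3446 bits

Binary symmetric channel: C = 1 − h₂(ε) where h₂ is the binary entropy function.
h₂(0.1690) = −0.1690·log₂0.1690 − 0.8310·log₂0.8310 = 0.6554.
C = 1 − 0.6554 = 0.3446 bits per channel use.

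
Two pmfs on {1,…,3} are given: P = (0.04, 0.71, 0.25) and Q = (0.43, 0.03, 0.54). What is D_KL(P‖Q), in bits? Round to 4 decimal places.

D(P‖Q) = Σ p·log₂(p/q).
  0.04·log₂(0.04/0.43) = -0.13705
  0.71·log₂(0.71/0.03) = 3.24100
  0.25·log₂(0.25/0.54) = -0.27776
D(P‖Q) = 2.8262 bits.

2.8262 bits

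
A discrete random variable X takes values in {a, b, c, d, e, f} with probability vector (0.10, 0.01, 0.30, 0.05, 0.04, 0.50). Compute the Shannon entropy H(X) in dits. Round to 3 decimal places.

H(X) = −Σ p·log₁₀ p.
  −(0.10)·log₁₀(0.10) = 0.1000
  −(0.01)·log₁₀(0.01) = 0.0200
  −(0.30)·log₁₀(0.30) = 0.1569
  −(0.05)·log₁₀(0.05) = 0.0651
  −(0.04)·log₁₀(0.04) = 0.0559
  −(0.50)·log₁₀(0.50) = 0.1505
Sum: 0.1000 + 0.0200 + 0.1569 + 0.0651 + 0.0559 + 0.1505 = 0.548 dits.

0.548 dits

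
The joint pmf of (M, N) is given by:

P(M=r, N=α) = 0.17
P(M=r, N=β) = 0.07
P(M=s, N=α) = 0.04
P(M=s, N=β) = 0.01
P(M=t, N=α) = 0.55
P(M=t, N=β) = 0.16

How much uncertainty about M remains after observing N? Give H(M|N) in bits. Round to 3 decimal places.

1.058 bits

Marginals: p(M) = (0.2400, 0.0500, 0.7100), p(N) = (0.7600, 0.2400).
H(M|N) = Σ p(N) · H(M|N=·).
  N=α: p=0.7600, H(M|N=α) = 1.0445
  N=β: p=0.2400, H(M|N=β) = 1.0995
Weighted sum = 1.058 bits.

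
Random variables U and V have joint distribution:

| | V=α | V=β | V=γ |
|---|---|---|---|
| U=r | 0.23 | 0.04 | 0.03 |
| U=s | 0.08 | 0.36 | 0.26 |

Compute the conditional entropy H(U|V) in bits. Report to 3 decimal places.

Chain rule: H(U|V) = H(U,V) − H(V).
Marginals: p(U) = (0.3000, 0.7000), p(V) = (0.3100, 0.4000, 0.2900).
H(U,V) = 2.1526 bits; H(V) = 1.5705 bits.
H(U|V) = 2.1526 − 1.5705 = 0.582 bits.

0.582 bits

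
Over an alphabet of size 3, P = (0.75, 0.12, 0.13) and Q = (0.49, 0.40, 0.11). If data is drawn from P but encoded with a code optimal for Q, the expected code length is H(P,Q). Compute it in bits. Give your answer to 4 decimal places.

H(P,Q) = −Σ p·log₂ q.
  −0.75·log₂(0.49) = 0.77186
  −0.12·log₂(0.40) = 0.15863
  −0.13·log₂(0.11) = 0.41398
H(P,Q) = 1.3445 bits.

1.3445 bits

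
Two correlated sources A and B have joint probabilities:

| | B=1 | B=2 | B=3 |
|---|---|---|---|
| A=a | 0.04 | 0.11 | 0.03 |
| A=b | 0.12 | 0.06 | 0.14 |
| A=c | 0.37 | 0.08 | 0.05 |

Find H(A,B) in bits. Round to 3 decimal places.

H(A,B) = −Σ p(x,y)·log₂ p(x,y) over all 9 cells.
  cell (a,1): −0.04·log₂0.04 = 0.1858
  cell (a,2): −0.11·log₂0.11 = 0.3503
  cell (a,3): −0.03·log₂0.03 = 0.1518
  cell (b,1): −0.12·log₂0.12 = 0.3671
  cell (b,2): −0.06·log₂0.06 = 0.2435
  cell (b,3): −0.14·log₂0.14 = 0.3971
  cell (c,1): −0.37·log₂0.37 = 0.5307
  cell (c,2): −0.08·log₂0.08 = 0.2915
  cell (c,3): −0.05·log₂0.05 = 0.2161
Sum = 2.734 bits.

2.734 bits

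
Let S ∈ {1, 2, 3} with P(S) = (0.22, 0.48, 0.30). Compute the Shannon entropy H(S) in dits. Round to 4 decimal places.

0.4545 dits

H(S) = −Σ p·log₁₀ p.
  −(0.22)·log₁₀(0.22) = 0.14467
  −(0.48)·log₁₀(0.48) = 0.15300
  −(0.30)·log₁₀(0.30) = 0.15686
Sum: 0.14467 + 0.15300 + 0.15686 = 0.4545 dits.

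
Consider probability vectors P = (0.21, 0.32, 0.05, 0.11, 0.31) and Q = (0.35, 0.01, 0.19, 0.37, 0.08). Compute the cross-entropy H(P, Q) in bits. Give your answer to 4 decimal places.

H(P,Q) = −Σ p·log₂ q.
  −0.21·log₂(0.35) = 0.31806
  −0.32·log₂(0.01) = 2.12603
  −0.05·log₂(0.19) = 0.11980
  −0.11·log₂(0.37) = 0.15778
  −0.31·log₂(0.08) = 1.12960
H(P,Q) = 3.8513 bits.

3.8513 bits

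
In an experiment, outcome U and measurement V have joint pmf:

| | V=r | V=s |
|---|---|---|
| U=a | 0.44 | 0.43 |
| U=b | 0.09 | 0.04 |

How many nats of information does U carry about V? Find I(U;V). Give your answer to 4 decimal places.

0.0081 nats

Marginals: p(U) = (0.8700, 0.1300), p(V) = (0.5300, 0.4700).
I(U;V) = H(U) + H(V) − H(U,V).
H(U) = 0.3864, H(V) = 0.6913, H(U,V) = 1.0696.
I(U;V) = 0.3864 + 0.6913 − 1.0696 = 0.0081 nats.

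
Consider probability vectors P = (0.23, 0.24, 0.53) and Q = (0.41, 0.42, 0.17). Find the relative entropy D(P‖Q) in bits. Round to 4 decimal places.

D(P‖Q) = Σ p·log₂(p/q).
  0.23·log₂(0.23/0.41) = -0.19182
  0.24·log₂(0.24/0.42) = -0.19377
  0.53·log₂(0.53/0.17) = 0.86944
D(P‖Q) = 0.4839 bits.

0.4839 bits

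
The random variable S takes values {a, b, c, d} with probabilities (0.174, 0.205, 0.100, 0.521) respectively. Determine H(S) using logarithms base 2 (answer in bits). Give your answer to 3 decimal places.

1.730 bits

H(S) = −Σ p·log₂ p.
  −(0.174)·log₂(0.174) = 0.4390
  −(0.205)·log₂(0.205) = 0.4687
  −(0.100)·log₂(0.100) = 0.3322
  −(0.521)·log₂(0.521) = 0.4901
Sum: 0.4390 + 0.4687 + 0.3322 + 0.4901 = 1.730 bits.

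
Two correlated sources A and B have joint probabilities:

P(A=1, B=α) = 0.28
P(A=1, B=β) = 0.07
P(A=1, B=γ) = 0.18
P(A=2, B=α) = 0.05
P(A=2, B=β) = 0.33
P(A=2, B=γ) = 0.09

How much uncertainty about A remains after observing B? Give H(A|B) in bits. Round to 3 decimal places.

0.718 bits

Marginals: p(A) = (0.5300, 0.4700), p(B) = (0.3300, 0.4000, 0.2700).
H(A|B) = Σ p(B) · H(A|B=·).
  B=α: p=0.3300, H(A|B=α) = 0.6136
  B=β: p=0.4000, H(A|B=β) = 0.6690
  B=γ: p=0.2700, H(A|B=γ) = 0.9183
Weighted sum = 0.718 bits.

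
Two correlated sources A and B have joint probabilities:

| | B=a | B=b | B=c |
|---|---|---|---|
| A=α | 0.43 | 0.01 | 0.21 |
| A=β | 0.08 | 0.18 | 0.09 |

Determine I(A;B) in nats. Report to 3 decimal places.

0.203 nats

Marginals: p(A) = (0.6500, 0.3500), p(B) = (0.5100, 0.1900, 0.3000).
I(A;B) = H(A) + H(B) − H(A,B).
H(A) = 0.6474, H(B) = 1.0201, H(A,B) = 1.4641.
I(A;B) = 0.6474 + 1.0201 − 1.4641 = 0.203 nats.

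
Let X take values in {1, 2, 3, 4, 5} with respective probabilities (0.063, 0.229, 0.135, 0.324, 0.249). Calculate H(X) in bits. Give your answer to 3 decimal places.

H(X) = −Σ p·log₂ p.
  −(0.063)·log₂(0.063) = 0.2513
  −(0.229)·log₂(0.229) = 0.4870
  −(0.135)·log₂(0.135) = 0.3900
  −(0.324)·log₂(0.324) = 0.5268
  −(0.249)·log₂(0.249) = 0.4994
Sum: 0.2513 + 0.4870 + 0.3900 + 0.5268 + 0.4994 = 2.155 bits.

2.155 bits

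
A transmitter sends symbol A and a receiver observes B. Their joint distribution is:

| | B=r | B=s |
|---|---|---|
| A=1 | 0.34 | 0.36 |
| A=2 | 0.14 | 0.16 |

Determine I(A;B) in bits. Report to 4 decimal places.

0.0002 bits

Marginals: p(A) = (0.7000, 0.3000), p(B) = (0.4800, 0.5200).
I(A;B) = H(A) + H(B) − H(A,B).
H(A) = 0.8813, H(B) = 0.9988, H(A,B) = 1.8799.
I(A;B) = 0.8813 + 0.9988 − 1.8799 = 0.0002 bits.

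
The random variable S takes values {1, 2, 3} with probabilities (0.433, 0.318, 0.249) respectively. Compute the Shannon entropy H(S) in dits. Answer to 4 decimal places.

H(S) = −Σ p·log₁₀ p.
  −(0.433)·log₁₀(0.433) = 0.15740
  −(0.318)·log₁₀(0.318) = 0.15823
  −(0.249)·log₁₀(0.249) = 0.15035
Sum: 0.15740 + 0.15823 + 0.15035 = 0.4660 dits.

0.4660 dits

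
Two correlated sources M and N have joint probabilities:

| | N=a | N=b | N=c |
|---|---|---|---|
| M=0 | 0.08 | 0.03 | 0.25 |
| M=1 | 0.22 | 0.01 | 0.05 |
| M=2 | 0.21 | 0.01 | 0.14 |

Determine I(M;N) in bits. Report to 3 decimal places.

0.165 bits

Marginals: p(M) = (0.3600, 0.2800, 0.3600), p(N) = (0.5100, 0.0500, 0.4400).
I(M;N) = H(M) + H(N) − H(M,N).
H(M) = 1.5755, H(N) = 1.2327, H(M,N) = 2.6428.
I(M;N) = 1.5755 + 1.2327 − 2.6428 = 0.165 bits.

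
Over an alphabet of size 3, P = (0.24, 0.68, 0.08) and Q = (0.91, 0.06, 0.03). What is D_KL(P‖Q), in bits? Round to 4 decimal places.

2.0334 bits

D(P‖Q) = Σ p·log₂(p/q).
  0.24·log₂(0.24/0.91) = -0.46148
  0.68·log₂(0.68/0.06) = 2.38170
  0.08·log₂(0.08/0.03) = 0.11320
D(P‖Q) = 2.0334 bits.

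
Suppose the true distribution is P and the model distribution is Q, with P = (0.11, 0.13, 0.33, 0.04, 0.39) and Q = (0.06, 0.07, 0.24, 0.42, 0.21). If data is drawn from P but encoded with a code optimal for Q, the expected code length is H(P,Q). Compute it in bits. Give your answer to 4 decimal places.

2.5528 bits

H(P,Q) = −Σ p·log₂ q.
  −0.11·log₂(0.06) = 0.44648
  −0.13·log₂(0.07) = 0.49875
  −0.33·log₂(0.24) = 0.67943
  −0.04·log₂(0.42) = 0.05006
  −0.39·log₂(0.21) = 0.87810
H(P,Q) = 2.5528 bits.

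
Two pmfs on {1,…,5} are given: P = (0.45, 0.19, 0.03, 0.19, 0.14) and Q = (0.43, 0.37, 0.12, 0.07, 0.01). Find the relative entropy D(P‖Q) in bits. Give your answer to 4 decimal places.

0.5936 bits

D(P‖Q) = Σ p·log₂(p/q).
  0.45·log₂(0.45/0.43) = 0.02951
  0.19·log₂(0.19/0.37) = -0.18269
  0.03·log₂(0.03/0.12) = -0.06000
  0.19·log₂(0.19/0.07) = 0.27371
  0.14·log₂(0.14/0.01) = 0.53303
D(P‖Q) = 0.5936 bits.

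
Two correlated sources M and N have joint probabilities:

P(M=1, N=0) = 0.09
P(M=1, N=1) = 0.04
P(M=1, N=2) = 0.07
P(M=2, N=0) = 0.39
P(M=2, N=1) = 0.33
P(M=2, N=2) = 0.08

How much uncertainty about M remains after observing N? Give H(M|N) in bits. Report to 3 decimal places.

0.667 bits

Marginals: p(M) = (0.2000, 0.8000), p(N) = (0.4800, 0.3700, 0.1500).
H(M|N) = Σ p(N) · H(M|N=·).
  N=0: p=0.4800, H(M|N=0) = 0.6962
  N=1: p=0.3700, H(M|N=1) = 0.4942
  N=2: p=0.1500, H(M|N=2) = 0.9968
Weighted sum = 0.667 bits.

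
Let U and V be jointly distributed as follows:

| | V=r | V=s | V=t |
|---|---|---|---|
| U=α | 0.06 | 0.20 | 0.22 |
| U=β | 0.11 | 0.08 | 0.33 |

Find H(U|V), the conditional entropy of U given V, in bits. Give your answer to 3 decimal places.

Chain rule: H(U|V) = H(U,V) − H(V).
Marginals: p(U) = (0.4800, 0.5200), p(V) = (0.1700, 0.2800, 0.5500).
H(U,V) = 2.3581 bits; H(V) = 1.4232 bits.
H(U|V) = 2.3581 − 1.4232 = 0.935 bits.

0.935 bits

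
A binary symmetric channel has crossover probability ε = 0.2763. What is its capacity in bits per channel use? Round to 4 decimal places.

Binary symmetric channel: C = 1 − h₂(ε) where h₂ is the binary entropy function.
h₂(0.2763) = −0.2763·log₂0.2763 − 0.7237·log₂0.7237 = 0.8504.
C = 1 − 0.8504 = 0.1496 bits per channel use.

0.1496 bits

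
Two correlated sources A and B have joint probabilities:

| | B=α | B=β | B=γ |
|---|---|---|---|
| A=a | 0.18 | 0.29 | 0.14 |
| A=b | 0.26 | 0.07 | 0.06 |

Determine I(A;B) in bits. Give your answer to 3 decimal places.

0.103 bits

Marginals: p(A) = (0.6100, 0.3900), p(B) = (0.4400, 0.3600, 0.2000).
I(A;B) = H(A) + H(B) − H(A,B).
H(A) = 0.9648, H(B) = 1.5161, H(A,B) = 2.3777.
I(A;B) = 0.9648 + 1.5161 − 2.3777 = 0.103 bits.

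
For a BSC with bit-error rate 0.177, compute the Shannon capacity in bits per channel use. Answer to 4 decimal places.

Binary symmetric channel: C = 1 − h₂(ε) where h₂ is the binary entropy function.
h₂(0.177) = −0.177·log₂0.177 − 0.823·log₂0.823 = 0.6735.
C = 1 − 0.6735 = 0.3265 bits per channel use.

0.3265 bits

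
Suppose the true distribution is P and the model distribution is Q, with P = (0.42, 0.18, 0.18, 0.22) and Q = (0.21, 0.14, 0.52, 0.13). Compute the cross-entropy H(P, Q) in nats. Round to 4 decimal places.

1.5759 nats

H(P,Q) = −Σ p·ln q.
  −0.42·ln(0.21) = 0.65547
  −0.18·ln(0.14) = 0.35390
  −0.18·ln(0.52) = 0.11771
  −0.22·ln(0.13) = 0.44885
H(P,Q) = 1.5759 nats.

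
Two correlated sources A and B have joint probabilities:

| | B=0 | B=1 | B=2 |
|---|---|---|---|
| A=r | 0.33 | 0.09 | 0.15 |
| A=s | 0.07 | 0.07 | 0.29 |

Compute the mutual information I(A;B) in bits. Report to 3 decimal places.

0.153 bits

Marginals: p(A) = (0.5700, 0.4300), p(B) = (0.4000, 0.1600, 0.4400).
I(A;B) = H(A) + H(B) − H(A,B).
H(A) = 0.9858, H(B) = 1.4729, H(A,B) = 2.3060.
I(A;B) = 0.9858 + 1.4729 − 2.3060 = 0.153 bits.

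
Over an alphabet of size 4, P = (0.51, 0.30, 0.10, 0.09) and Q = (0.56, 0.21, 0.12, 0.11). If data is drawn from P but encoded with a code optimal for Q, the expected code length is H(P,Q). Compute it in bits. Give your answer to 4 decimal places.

H(P,Q) = −Σ p·log₂ q.
  −0.51·log₂(0.56) = 0.42662
  −0.30·log₂(0.21) = 0.67546
  −0.10·log₂(0.12) = 0.30589
  −0.09·log₂(0.11) = 0.28660
H(P,Q) = 1.6946 bits.

1.6946 bits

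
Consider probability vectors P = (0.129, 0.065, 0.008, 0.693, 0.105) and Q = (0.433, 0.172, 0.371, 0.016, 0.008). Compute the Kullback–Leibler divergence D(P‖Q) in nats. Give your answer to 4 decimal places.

D(P‖Q) = Σ p·ln(p/q).
  0.129·ln(0.129/0.433) = -0.15621
  0.065·ln(0.065/0.172) = -0.06325
  0.008·ln(0.008/0.371) = -0.03069
  0.693·ln(0.693/0.016) = 2.61153
  0.105·ln(0.105/0.008) = 0.27032
D(P‖Q) = 2.6317 nats.

2.6317 nats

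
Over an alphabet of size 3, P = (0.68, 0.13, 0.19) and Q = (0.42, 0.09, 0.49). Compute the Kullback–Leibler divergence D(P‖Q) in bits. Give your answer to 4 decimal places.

0.2820 bits

D(P‖Q) = Σ p·log₂(p/q).
  0.68·log₂(0.68/0.42) = 0.47270
  0.13·log₂(0.13/0.09) = 0.06897
  0.19·log₂(0.19/0.49) = -0.25969
D(P‖Q) = 0.2820 bits.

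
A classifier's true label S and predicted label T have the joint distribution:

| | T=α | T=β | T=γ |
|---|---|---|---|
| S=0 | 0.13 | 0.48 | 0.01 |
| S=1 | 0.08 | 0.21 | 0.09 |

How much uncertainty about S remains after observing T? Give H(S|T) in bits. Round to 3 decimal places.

Chain rule: H(S|T) = H(S,T) − H(T).
Marginals: p(S) = (0.6200, 0.3800), p(T) = (0.2100, 0.6900, 0.1000).
H(S,T) = 2.0343 bits; H(T) = 1.1744 bits.
H(S|T) = 2.0343 − 1.1744 = 0.860 bits.

0.860 bits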